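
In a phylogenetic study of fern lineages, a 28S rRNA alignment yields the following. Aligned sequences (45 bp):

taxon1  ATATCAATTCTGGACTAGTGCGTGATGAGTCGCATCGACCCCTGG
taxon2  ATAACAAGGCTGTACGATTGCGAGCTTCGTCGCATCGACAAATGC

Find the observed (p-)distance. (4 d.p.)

The sequences differ at 14 of 45 positions.
p = 14/45 = 0.311111… ≈ 0.3111 (to 4 d.p.).

0.3111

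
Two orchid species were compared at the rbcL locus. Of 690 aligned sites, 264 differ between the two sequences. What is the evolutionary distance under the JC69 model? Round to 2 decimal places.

p = 264/690 ≈ 0.382609.
d = −(3/4) ln(1 − 4p/3) = −0.75 ln(1 − 0.510145) = −0.75 ln(0.489855)
  = −0.75 × (-0.713646) = 0.535235 substitutions/site.

0.54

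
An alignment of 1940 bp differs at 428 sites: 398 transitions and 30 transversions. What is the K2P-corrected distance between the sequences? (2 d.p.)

P = 398/1940 ≈ 0.205155 and Q = 30/1940 ≈ 0.015464.
Under the Kimura two-parameter model, d = −½ ln(1 − 2P − Q) − ¼ ln(1 − 2Q).
1 − 2P − Q = 0.574226, giving −½ ln(0.574226) = 0.277366.
1 − 2Q = 0.969072, giving −¼ ln(0.969072) = 0.007854.
d = 0.277366 + 0.007854 = 0.285220.

0.29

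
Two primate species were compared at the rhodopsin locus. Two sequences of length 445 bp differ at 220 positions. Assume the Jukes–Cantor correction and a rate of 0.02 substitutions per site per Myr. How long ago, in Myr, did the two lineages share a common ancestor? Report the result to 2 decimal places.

p = 220/445 ≈ 0.494382.
d = −(3/4) ln(1 − 4p/3) = −0.75 ln(1 − 0.659176) = −0.75 ln(0.340824)
  = −0.75 × (-1.076389) = 0.807292 substitutions/site.
Under a molecular clock d = 2μt, so t = d/(2μ) = 0.807292 / (2 × 0.02) = 20.18 Myr.

20.18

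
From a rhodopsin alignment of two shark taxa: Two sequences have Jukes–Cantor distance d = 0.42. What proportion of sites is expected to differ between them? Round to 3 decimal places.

0.322

p = (3/4)(1 − e^(−4d/3)) = 0.75 × (1 − e^(-0.56)) = 0.75 × (1 − 0.571209) = 0.321593.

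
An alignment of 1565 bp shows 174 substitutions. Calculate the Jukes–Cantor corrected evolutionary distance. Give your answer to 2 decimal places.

0.12

p = 174/1565 ≈ 0.111182.
d = −(3/4) ln(1 − 4p/3) = −0.75 ln(1 − 0.148243) = −0.75 ln(0.851757)
  = −0.75 × (-0.160454) = 0.120341 substitutions/site.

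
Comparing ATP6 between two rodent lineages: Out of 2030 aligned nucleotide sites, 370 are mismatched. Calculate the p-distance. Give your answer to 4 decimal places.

0.1823

p = 370/2030 = 0.182266… ≈ 0.1823 (to 4 d.p.).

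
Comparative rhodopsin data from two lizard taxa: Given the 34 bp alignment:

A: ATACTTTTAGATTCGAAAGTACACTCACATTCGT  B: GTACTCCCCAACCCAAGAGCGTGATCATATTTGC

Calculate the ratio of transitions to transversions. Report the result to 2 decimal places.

Transitions are A↔G and C↔T; transversions are all other mismatches.
Transitions: 16. Transversions: 2.
R = 16/2 = 8.00.

8.00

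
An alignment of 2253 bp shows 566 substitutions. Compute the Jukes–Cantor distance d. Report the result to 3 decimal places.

0.306

p = 566/2253 ≈ 0.251221.
d = −(3/4) ln(1 − 4p/3) = −0.75 ln(1 − 0.334961) = −0.75 ln(0.665039)
  = −0.75 × (-0.407910) = 0.305933 substitutions/site.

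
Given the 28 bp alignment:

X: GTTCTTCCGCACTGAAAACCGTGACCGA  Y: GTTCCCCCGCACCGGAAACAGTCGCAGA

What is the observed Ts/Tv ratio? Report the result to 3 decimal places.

Transitions are A↔G and C↔T; transversions are all other mismatches.
Transitions: 5. Transversions: 3.
R = 5/3 = 1.666666… ≈ 1.667 (to 3 d.p.).

1.667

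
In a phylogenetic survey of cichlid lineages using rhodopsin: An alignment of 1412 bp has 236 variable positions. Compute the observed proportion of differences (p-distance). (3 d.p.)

p = 236/1412 = 0.167138… ≈ 0.167 (to 3 d.p.).

0.167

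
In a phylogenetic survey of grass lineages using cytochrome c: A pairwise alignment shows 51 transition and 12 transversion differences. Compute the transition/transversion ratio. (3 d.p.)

R = 51/12 = 4.250.

4.250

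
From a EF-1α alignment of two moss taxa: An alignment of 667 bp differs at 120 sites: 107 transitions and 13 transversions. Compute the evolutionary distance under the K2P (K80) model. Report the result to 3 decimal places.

P = 107/667 ≈ 0.16042 and Q = 13/667 ≈ 0.01949.
Under the Kimura two-parameter model, d = −½ ln(1 − 2P − Q) − ¼ ln(1 − 2Q).
1 − 2P − Q = 0.65967, giving −½ ln(0.65967) = 0.208008.
1 − 2Q = 0.96102, giving −¼ ln(0.96102) = 0.009940.
d = 0.208008 + 0.009940 = 0.217948.

0.218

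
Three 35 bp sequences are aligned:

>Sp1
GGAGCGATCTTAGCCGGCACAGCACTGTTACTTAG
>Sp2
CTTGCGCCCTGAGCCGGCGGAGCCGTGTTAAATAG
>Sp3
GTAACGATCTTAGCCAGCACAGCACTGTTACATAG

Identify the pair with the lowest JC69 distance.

Sp1–Sp2: 12/35 differ, p = 0.343, d = 0.458.
Sp1–Sp3: 4/35 differ, p = 0.114, d = 0.124.
Sp2–Sp3: 12/35 differ, p = 0.343, d = 0.458.
The smallest distance is between Sp1 and Sp3.

Sp1 and Sp3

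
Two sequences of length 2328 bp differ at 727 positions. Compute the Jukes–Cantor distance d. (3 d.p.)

0.404

p = 727/2328 ≈ 0.312285.
d = −(3/4) ln(1 − 4p/3) = −0.75 ln(1 − 0.41638) = −0.75 ln(0.58362)
  = −0.75 × (-0.538505) = 0.403879 substitutions/site.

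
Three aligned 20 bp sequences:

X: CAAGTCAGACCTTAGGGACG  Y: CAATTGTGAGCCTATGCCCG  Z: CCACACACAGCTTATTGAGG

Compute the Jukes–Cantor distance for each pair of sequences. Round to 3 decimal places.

X–Y: 8/20 sites differ → p = 0.4, d = −0.75 ln(1 − 0.533333) = 0.571605 ≈ 0.572.
X–Z: 8/20 sites differ → p = 0.4, d = −0.75 ln(1 − 0.533333) = 0.571605 ≈ 0.572.
Y–Z: 11/20 sites differ → p = 0.55, d = −0.75 ln(1 − 0.733333) = 0.991316 ≈ 0.991.

d(X,Y) = 0.572, d(X,Z) = 0.572, d(Y,Z) = 0.991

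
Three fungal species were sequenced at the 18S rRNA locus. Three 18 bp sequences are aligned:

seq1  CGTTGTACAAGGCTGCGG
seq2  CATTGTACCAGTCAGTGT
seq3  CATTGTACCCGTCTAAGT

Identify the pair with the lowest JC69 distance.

seq2 and seq3

seq1–seq2: 6/18 differ, p = 0.333, d = 0.441.
seq1–seq3: 7/18 differ, p = 0.389, d = 0.548.
seq2–seq3: 4/18 differ, p = 0.222, d = 0.264.
The smallest distance is between seq2 and seq3.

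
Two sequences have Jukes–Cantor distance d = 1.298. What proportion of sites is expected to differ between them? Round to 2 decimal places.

0.62

p = (3/4)(1 − e^(−4d/3)) = 0.75 × (1 − e^(-1.730667)) = 0.75 × (1 − 0.177166) = 0.617126.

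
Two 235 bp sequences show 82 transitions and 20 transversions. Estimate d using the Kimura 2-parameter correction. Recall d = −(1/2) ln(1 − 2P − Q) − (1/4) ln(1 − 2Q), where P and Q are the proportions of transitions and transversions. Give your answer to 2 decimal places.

P = 82/235 ≈ 0.348936 and Q = 20/235 ≈ 0.085106.
Under the Kimura two-parameter model, d = −½ ln(1 − 2P − Q) − ¼ ln(1 − 2Q).
1 − 2P − Q = 0.217022, giving −½ ln(0.217022) = 0.763878.
1 − 2Q = 0.829788, giving −¼ ln(0.829788) = 0.046646.
d = 0.763878 + 0.046646 = 0.810524.

0.81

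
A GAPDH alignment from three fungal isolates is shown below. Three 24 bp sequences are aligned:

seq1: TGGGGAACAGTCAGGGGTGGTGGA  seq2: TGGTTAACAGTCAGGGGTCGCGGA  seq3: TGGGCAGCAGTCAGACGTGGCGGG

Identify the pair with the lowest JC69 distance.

seq1 and seq2

seq1–seq2: 4/24 differ, p = 0.167, d = 0.188.
seq1–seq3: 6/24 differ, p = 0.250, d = 0.304.
seq2–seq3: 7/24 differ, p = 0.292, d = 0.369.
The smallest distance is between seq1 and seq2.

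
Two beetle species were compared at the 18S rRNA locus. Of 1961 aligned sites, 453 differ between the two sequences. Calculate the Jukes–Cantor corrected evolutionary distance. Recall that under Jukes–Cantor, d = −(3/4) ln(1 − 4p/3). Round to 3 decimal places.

0.276

p = 453/1961 ≈ 0.231005.
d = −(3/4) ln(1 − 4p/3) = −0.75 ln(1 − 0.308007) = −0.75 ln(0.691993)
  = −0.75 × (-0.368179) = 0.276134 substitutions/site.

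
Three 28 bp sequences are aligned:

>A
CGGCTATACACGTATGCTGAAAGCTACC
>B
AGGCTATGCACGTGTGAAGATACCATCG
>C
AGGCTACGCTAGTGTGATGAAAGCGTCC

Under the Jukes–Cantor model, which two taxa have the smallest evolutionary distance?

A–B: 10/28 differ, p = 0.357, d = 0.485.
A–C: 9/28 differ, p = 0.321, d = 0.420.
B–C: 8/28 differ, p = 0.286, d = 0.360.
The smallest distance is between B and C.

B and C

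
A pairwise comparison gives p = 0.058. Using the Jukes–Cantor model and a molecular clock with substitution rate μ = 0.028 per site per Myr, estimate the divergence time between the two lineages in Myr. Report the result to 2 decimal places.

1.08

d = −(3/4) ln(1 − 4p/3) = −0.75 ln(1 − 0.077333) = −0.75 ln(0.922667)
  = −0.75 × (-0.080487) = 0.060365 substitutions/site.
Under a molecular clock d = 2μt, so t = d/(2μ) = 0.060365 / (2 × 0.028) = 1.08 Myr.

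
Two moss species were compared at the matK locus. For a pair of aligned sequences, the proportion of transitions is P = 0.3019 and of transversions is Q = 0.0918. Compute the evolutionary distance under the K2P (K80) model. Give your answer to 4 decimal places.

Under the Kimura two-parameter model, d = −½ ln(1 − 2P − Q) − ¼ ln(1 − 2Q).
1 − 2P − Q = 0.3044, giving −½ ln(0.3044) = 0.594706.
1 − 2Q = 0.8164, giving −¼ ln(0.8164) = 0.050713.
d = 0.594706 + 0.050713 = 0.645419.

0.6454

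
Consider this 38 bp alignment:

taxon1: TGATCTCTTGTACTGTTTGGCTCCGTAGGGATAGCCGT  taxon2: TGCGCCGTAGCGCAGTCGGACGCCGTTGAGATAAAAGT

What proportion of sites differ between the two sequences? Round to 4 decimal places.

0.4474

The sequences differ at 17 of 38 positions.
p = 17/38 = 0.447368… ≈ 0.4474 (to 4 d.p.).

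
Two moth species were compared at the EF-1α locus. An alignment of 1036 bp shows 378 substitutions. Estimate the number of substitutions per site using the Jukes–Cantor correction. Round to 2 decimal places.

p = 378/1036 ≈ 0.364865.
d = −(3/4) ln(1 − 4p/3) = −0.75 ln(1 − 0.486487) = −0.75 ln(0.513513)
  = −0.75 × (-0.666480) = 0.499860 substitutions/site.

0.50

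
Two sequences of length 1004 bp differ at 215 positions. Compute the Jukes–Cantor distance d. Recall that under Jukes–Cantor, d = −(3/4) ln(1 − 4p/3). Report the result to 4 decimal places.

p = 215/1004 ≈ 0.214143.
d = −(3/4) ln(1 − 4p/3) = −0.75 ln(1 − 0.285524) = −0.75 ln(0.714476)
  = −0.75 × (-0.336206) = 0.252155 substitutions/site.

0.2522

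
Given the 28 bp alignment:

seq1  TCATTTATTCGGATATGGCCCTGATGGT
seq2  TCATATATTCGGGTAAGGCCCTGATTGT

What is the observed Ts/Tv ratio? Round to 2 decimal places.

Transitions are A↔G and C↔T; transversions are all other mismatches.
Transitions: 1. Transversions: 3.
R = 1/3 = 0.333333… ≈ 0.33 (to 2 d.p.).

0.33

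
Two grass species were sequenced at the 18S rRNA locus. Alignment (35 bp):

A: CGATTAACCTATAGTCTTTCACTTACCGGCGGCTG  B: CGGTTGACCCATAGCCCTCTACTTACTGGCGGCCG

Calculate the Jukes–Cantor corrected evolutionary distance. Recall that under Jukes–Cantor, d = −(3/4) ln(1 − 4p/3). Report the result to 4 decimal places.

The sequences differ at 9 of 35 sites (3, 6, 10, 15, 17, 19, 20, 27, 34), so p = 9/35 ≈ 0.257143.
d = −(3/4) ln(1 − 4p/3) = −0.75 ln(1 − 0.342857) = −0.75 ln(0.657143)
  = −0.75 × (-0.419854) = 0.314891 substitutions/site.

0.3149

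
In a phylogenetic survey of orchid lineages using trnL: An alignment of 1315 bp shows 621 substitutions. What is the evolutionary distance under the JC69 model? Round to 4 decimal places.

p = 621/1315 ≈ 0.472243.
d = −(3/4) ln(1 − 4p/3) = −0.75 ln(1 − 0.629657) = −0.75 ln(0.370343)
  = −0.75 × (-0.993326) = 0.744995 substitutions/site.

0.7450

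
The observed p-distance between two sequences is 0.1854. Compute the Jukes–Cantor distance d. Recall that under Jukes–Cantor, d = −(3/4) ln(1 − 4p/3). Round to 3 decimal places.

d = −(3/4) ln(1 − 4p/3) = −0.75 ln(1 − 0.2472) = −0.75 ln(0.7528)
  = −0.75 × (-0.283956) = 0.212967 substitutions/site.

0.213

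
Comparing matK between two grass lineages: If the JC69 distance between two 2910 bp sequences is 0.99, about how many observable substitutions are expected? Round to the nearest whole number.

1599

Invert JC69: p = (3/4)(1 − e^(−4d/3)) = 0.75 × (1 − e^(-1.32)) = 0.75 × (1 − 0.267135) = 0.549649.
Expected differing sites = pL ≈ 0.549649 × 2910 = 1599.47859 ≈ 1599.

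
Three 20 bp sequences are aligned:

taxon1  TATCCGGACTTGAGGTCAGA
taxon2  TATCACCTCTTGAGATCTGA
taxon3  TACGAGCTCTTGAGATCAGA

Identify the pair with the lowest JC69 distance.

taxon1–taxon2: 6/20 differ, p = 0.300, d = 0.383.
taxon1–taxon3: 6/20 differ, p = 0.300, d = 0.383.
taxon2–taxon3: 4/20 differ, p = 0.200, d = 0.233.
The smallest distance is between taxon2 and taxon3.

taxon2 and taxon3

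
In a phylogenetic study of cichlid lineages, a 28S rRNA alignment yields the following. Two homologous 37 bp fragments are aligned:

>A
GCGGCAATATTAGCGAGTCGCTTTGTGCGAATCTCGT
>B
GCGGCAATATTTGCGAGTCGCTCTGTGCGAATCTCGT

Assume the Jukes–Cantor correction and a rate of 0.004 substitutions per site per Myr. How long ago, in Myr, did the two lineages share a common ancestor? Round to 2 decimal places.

The sequences differ at 2 of 37 sites (12, 23), so p = 2/37 ≈ 0.054054.
d = −(3/4) ln(1 − 4p/3) = −0.75 ln(1 − 0.072072) = −0.75 ln(0.927928)
  = −0.75 × (-0.074801) = 0.056101 substitutions/site.
Under a molecular clock d = 2μt, so t = d/(2μ) = 0.056101 / (2 × 0.004) = 7.01 Myr.

7.01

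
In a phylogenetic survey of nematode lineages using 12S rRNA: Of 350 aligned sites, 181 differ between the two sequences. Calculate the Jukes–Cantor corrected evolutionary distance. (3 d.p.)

p = 181/350 ≈ 0.517143.
d = −(3/4) ln(1 − 4p/3) = −0.75 ln(1 − 0.689524) = −0.75 ln(0.310476)
  = −0.75 × (-1.169649) = 0.877237 substitutions/site.

0.877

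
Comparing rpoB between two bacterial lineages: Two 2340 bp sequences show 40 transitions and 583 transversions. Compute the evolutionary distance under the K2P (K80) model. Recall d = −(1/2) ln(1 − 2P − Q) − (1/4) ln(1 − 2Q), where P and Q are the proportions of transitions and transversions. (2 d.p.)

0.34

P = 40/2340 ≈ 0.017094 and Q = 583/2340 ≈ 0.249145.
Under the Kimura two-parameter model, d = −½ ln(1 − 2P − Q) − ¼ ln(1 − 2Q).
1 − 2P − Q = 0.716667, giving −½ ln(0.716667) = 0.166572.
1 − 2Q = 0.50171, giving −¼ ln(0.50171) = 0.172433.
d = 0.166572 + 0.172433 = 0.339005.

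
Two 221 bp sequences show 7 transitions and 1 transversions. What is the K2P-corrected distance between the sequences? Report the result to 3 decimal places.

0.037

P = 7/221 ≈ 0.031674 and Q = 1/221 ≈ 0.004525.
Under the Kimura two-parameter model, d = −½ ln(1 − 2P − Q) − ¼ ln(1 − 2Q).
1 − 2P − Q = 0.932127, giving −½ ln(0.932127) = 0.035143.
1 − 2Q = 0.99095, giving −¼ ln(0.99095) = 0.002273.
d = 0.035143 + 0.002273 = 0.037416.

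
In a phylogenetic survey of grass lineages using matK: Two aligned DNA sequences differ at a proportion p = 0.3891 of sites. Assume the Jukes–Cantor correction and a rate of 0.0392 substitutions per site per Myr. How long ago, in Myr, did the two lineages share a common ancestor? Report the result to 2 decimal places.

d = −(3/4) ln(1 − 4p/3) = −0.75 ln(1 − 0.5188) = −0.75 ln(0.4812)
  = −0.75 × (-0.731472) = 0.548604 substitutions/site.
Under a molecular clock d = 2μt, so t = d/(2μ) = 0.548604 / (2 × 0.0392) = 7.00 Myr.

7.00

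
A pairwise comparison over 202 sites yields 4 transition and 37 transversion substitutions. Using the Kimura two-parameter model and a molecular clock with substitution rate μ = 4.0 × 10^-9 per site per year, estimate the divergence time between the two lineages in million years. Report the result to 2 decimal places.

30.01

P = 4/202 ≈ 0.019802 and Q = 37/202 ≈ 0.183168.
Under the Kimura two-parameter model, d = −½ ln(1 − 2P − Q) − ¼ ln(1 − 2Q).
1 − 2P − Q = 0.777228, giving −½ ln(0.777228) = 0.126011.
1 − 2Q = 0.633664, giving −¼ ln(0.633664) = 0.114059.
d = 0.126011 + 0.114059 = 0.240070.
Under a molecular clock d = 2μt, so t = d/(2μ) = 0.240070 / (2 × 4.0 × 10^-9) = 30.01 million years.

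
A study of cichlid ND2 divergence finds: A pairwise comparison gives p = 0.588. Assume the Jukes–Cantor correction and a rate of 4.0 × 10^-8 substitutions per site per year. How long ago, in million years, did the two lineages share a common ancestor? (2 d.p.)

14.37

d = −(3/4) ln(1 − 4p/3) = −0.75 ln(1 − 0.784) = −0.75 ln(0.216)
  = −0.75 × (-1.532477) = 1.149358 substitutions/site.
Under a molecular clock d = 2μt, so t = d/(2μ) = 1.149358 / (2 × 4.0 × 10^-8) = 14.37 million years.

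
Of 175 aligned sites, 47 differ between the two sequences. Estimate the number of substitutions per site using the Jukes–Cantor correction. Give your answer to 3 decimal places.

p = 47/175 ≈ 0.268571.
d = −(3/4) ln(1 − 4p/3) = −0.75 ln(1 − 0.358095) = −0.75 ln(0.641905)
  = −0.75 × (-0.443315) = 0.332486 substitutions/site.

0.332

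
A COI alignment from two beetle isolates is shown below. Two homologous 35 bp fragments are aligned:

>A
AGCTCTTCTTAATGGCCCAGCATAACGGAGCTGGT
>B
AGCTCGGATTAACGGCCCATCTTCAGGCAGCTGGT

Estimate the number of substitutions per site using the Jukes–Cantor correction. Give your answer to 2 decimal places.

The sequences differ at 9 of 35 sites (6, 7, 8, 13, 20, 22, 24, 26, 28), so p = 9/35 ≈ 0.257143.
d = −(3/4) ln(1 − 4p/3) = −0.75 ln(1 − 0.342857) = −0.75 ln(0.657143)
  = −0.75 × (-0.419854) = 0.314891 substitutions/site.

0.31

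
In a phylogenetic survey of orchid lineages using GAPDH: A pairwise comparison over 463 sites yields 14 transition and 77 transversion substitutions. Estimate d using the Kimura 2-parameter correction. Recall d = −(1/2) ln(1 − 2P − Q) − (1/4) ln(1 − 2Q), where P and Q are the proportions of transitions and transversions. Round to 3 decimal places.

0.230

P = 14/463 ≈ 0.030238 and Q = 77/463 ≈ 0.166307.
Under the Kimura two-parameter model, d = −½ ln(1 − 2P − Q) − ¼ ln(1 − 2Q).
1 − 2P − Q = 0.773217, giving −½ ln(0.773217) = 0.128598.
1 − 2Q = 0.667386, giving −¼ ln(0.667386) = 0.101097.
d = 0.128598 + 0.101097 = 0.229695.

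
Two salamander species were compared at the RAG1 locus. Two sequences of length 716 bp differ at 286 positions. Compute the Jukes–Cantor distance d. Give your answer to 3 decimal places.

p = 286/716 ≈ 0.399441.
d = −(3/4) ln(1 − 4p/3) = −0.75 ln(1 − 0.532588) = −0.75 ln(0.467412)
  = −0.75 × (-0.760544) = 0.570408 substitutions/site.

0.570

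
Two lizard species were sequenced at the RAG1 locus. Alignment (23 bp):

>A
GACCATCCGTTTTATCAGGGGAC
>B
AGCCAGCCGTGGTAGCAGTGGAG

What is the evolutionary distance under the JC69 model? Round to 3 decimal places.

0.467

The sequences differ at 8 of 23 sites (1, 2, 6, 11, 12, 15, 19, 23), so p = 8/23 ≈ 0.347826.
d = −(3/4) ln(1 − 4p/3) = −0.75 ln(1 − 0.463768) = −0.75 ln(0.536232)
  = −0.75 × (-0.623188) = 0.467391 substitutions/site.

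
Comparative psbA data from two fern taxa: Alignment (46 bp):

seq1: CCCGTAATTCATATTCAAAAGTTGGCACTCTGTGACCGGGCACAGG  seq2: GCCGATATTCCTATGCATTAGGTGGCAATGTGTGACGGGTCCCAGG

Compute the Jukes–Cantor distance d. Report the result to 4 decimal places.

0.3547

The sequences differ at 13 of 46 sites, so p = 13/46 ≈ 0.282609.
d = −(3/4) ln(1 − 4p/3) = −0.75 ln(1 − 0.376812) = −0.75 ln(0.623188)
  = −0.75 × (-0.472907) = 0.354680 substitutions/site.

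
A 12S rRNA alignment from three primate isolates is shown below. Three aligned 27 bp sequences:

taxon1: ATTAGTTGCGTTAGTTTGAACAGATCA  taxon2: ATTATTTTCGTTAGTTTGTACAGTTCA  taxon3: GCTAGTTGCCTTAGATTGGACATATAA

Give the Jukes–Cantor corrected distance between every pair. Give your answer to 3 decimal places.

taxon1–taxon2: 4/27 sites differ → p ≈ 0.148148, d = −0.75 ln(1 − 0.197531) = 0.165047 ≈ 0.165.
taxon1–taxon3: 7/27 sites differ → p ≈ 0.259259, d = −0.75 ln(1 − 0.345679) = 0.318118 ≈ 0.318.
taxon2–taxon3: 10/27 sites differ → p ≈ 0.37037, d = −0.75 ln(1 − 0.493827) = 0.510658 ≈ 0.511.

d(taxon1,taxon2) = 0.165, d(taxon1,taxon3) = 0.318, d(taxon2,taxon3) = 0.511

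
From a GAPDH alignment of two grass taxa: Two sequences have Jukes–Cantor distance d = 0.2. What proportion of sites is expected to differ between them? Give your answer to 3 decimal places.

p = (3/4)(1 − e^(−4d/3)) = 0.75 × (1 − e^(-0.266667)) = 0.75 × (1 − 0.765928) = 0.175554.

0.176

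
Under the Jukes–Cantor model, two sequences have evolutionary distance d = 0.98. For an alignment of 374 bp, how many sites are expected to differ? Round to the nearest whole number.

Invert JC69: p = (3/4)(1 − e^(−4d/3)) = 0.75 × (1 − e^(-1.306667)) = 0.75 × (1 − 0.270721) = 0.546959.
Expected differing sites = pL ≈ 0.546959 × 374 = 204.562666 ≈ 205.

205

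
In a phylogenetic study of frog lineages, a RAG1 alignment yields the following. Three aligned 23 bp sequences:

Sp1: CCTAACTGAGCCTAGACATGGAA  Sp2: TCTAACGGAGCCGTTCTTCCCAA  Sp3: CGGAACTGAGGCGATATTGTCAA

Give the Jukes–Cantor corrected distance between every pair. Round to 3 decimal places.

d(Sp1,Sp2) = 0.761, d(Sp1,Sp3) = 0.650, d(Sp2,Sp3) = 0.553

Sp1–Sp2: 11/23 sites differ → p ≈ 0.478261, d = −0.75 ln(1 − 0.637681) = 0.761423 ≈ 0.761.
Sp1–Sp3: 10/23 sites differ → p ≈ 0.434783, d = −0.75 ln(1 − 0.579711) = 0.650110 ≈ 0.650.
Sp2–Sp3: 9/23 sites differ → p ≈ 0.391304, d = −0.75 ln(1 − 0.521739) = 0.553199 ≈ 0.553.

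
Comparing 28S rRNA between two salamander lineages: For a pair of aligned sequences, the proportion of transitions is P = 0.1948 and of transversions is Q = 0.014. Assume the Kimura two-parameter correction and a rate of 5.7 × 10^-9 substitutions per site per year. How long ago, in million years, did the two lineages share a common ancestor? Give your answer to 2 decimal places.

23.29

Under the Kimura two-parameter model, d = −½ ln(1 − 2P − Q) − ¼ ln(1 − 2Q).
1 − 2P − Q = 0.5964, giving −½ ln(0.5964) = 0.258422.
1 − 2Q = 0.972, giving −¼ ln(0.972) = 0.007100.
d = 0.258422 + 0.007100 = 0.265522.
Under a molecular clock d = 2μt, so t = d/(2μ) = 0.265522 / (2 × 5.7 × 10^-9) = 23.29 million years.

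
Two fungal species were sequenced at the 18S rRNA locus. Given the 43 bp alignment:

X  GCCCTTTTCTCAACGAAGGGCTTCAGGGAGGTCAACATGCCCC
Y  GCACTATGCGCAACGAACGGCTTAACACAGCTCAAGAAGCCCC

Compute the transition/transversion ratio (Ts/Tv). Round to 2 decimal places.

Transitions are A↔G and C↔T; transversions are all other mismatches.
Transitions: 1. Transversions: 11.
R = 1/11 = 0.090909… ≈ 0.09 (to 2 d.p.).

0.09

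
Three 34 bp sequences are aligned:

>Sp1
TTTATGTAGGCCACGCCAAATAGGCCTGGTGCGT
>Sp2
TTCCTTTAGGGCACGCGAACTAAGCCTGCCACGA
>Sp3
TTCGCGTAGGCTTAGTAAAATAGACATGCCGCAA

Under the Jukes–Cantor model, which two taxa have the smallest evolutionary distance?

Sp1 and Sp2

Sp1–Sp2: 11/34 differ, p = 0.324, d = 0.423.
Sp1–Sp3: 14/34 differ, p = 0.412, d = 0.597.
Sp2–Sp3: 15/34 differ, p = 0.441, d = 0.665.
The smallest distance is between Sp1 and Sp2.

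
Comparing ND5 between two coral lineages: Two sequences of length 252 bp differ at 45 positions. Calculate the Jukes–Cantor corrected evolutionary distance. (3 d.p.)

0.204

p = 45/252 ≈ 0.178571.
d = −(3/4) ln(1 − 4p/3) = −0.75 ln(1 − 0.238095) = −0.75 ln(0.761905)
  = −0.75 × (-0.271933) = 0.203950 substitutions/site.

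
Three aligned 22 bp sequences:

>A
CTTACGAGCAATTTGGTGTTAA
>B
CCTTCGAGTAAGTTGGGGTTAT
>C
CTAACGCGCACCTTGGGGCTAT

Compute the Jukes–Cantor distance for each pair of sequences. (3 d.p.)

d(A,B) = 0.339, d(A,C) = 0.414, d(B,C) = 0.497

A–B: 6/22 sites differ → p ≈ 0.272727, d = −0.75 ln(1 − 0.363636) = 0.338988 ≈ 0.339.
A–C: 7/22 sites differ → p ≈ 0.318182, d = −0.75 ln(1 − 0.424243) = 0.414052 ≈ 0.414.
B–C: 8/22 sites differ → p ≈ 0.363636, d = −0.75 ln(1 − 0.484848) = 0.497470 ≈ 0.497.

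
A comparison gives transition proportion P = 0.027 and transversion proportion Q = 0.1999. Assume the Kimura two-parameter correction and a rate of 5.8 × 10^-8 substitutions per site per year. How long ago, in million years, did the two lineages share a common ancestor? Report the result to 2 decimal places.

Under the Kimura two-parameter model, d = −½ ln(1 − 2P − Q) − ¼ ln(1 − 2Q).
1 − 2P − Q = 0.7461, giving −½ ln(0.7461) = 0.146448.
1 − 2Q = 0.6002, giving −¼ ln(0.6002) = 0.127623.
d = 0.146448 + 0.127623 = 0.274071.
Under a molecular clock d = 2μt, so t = d/(2μ) = 0.274071 / (2 × 5.8 × 10^-8) = 2.36 million years.

2.36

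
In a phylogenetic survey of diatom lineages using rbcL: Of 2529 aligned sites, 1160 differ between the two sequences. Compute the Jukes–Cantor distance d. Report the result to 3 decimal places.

p = 1160/2529 ≈ 0.458679.
d = −(3/4) ln(1 − 4p/3) = −0.75 ln(1 − 0.611572) = −0.75 ln(0.388428)
  = −0.75 × (-0.945647) = 0.709235 substitutions/site.

0.709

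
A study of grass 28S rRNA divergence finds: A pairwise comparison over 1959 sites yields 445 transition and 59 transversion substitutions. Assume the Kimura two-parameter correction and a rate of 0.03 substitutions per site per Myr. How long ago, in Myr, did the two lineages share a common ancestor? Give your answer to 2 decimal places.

5.78

P = 445/1959 ≈ 0.227157 and Q = 59/1959 ≈ 0.030117.
Under the Kimura two-parameter model, d = −½ ln(1 − 2P − Q) − ¼ ln(1 − 2Q).
1 − 2P − Q = 0.515569, giving −½ ln(0.515569) = 0.331242.
1 − 2Q = 0.939766, giving −¼ ln(0.939766) = 0.015531.
d = 0.331242 + 0.015531 = 0.346773.
Under a molecular clock d = 2μt, so t = d/(2μ) = 0.346773 / (2 × 0.03) = 5.78 Myr.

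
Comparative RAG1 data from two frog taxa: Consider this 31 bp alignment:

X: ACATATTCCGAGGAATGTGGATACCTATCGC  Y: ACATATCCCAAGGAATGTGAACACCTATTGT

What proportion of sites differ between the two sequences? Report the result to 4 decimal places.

0.1935

The sequences differ at 6 of 31 positions (sites 7, 10, 20, 22, 29, 31).
p = 6/31 = 0.193548… ≈ 0.1935 (to 4 d.p.).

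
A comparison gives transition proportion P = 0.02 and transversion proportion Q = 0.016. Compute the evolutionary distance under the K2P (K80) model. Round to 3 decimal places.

Under the Kimura two-parameter model, d = −½ ln(1 − 2P − Q) − ¼ ln(1 − 2Q).
1 − 2P − Q = 0.944, giving −½ ln(0.944) = 0.028815.
1 − 2Q = 0.968, giving −¼ ln(0.968) = 0.008131.
d = 0.028815 + 0.008131 = 0.036946.

0.037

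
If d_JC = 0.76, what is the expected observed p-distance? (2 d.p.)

p = (3/4)(1 − e^(−4d/3)) = 0.75 × (1 − e^(-1.013333)) = 0.75 × (1 − 0.363007) = 0.477745.

0.48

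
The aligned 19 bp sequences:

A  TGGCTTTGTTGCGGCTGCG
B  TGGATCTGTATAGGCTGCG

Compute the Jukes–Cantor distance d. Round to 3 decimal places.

0.324

The sequences differ at 5 of 19 sites (4, 6, 10, 11, 12), so p = 5/19 ≈ 0.263158.
d = −(3/4) ln(1 − 4p/3) = −0.75 ln(1 − 0.350877) = −0.75 ln(0.649123)
  = −0.75 × (-0.432133) = 0.324100 substitutions/site.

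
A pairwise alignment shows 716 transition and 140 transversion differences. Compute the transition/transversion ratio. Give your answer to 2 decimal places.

R = 716/140 = 5.114285… ≈ 5.11 (to 2 d.p.).

5.11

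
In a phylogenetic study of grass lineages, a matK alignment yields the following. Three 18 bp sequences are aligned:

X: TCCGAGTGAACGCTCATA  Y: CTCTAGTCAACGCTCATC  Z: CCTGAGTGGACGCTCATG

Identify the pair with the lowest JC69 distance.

X–Y: 5/18 differ, p = 0.278, d = 0.347.
X–Z: 4/18 differ, p = 0.222, d = 0.264.
Y–Z: 6/18 differ, p = 0.333, d = 0.441.
The smallest distance is between X and Z.

X and Z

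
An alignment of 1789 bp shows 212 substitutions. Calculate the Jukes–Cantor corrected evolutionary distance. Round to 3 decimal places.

0.129

p = 212/1789 ≈ 0.118502.
d = −(3/4) ln(1 − 4p/3) = −0.75 ln(1 − 0.158003) = −0.75 ln(0.841997)
  = −0.75 × (-0.171979) = 0.128984 substitutions/site.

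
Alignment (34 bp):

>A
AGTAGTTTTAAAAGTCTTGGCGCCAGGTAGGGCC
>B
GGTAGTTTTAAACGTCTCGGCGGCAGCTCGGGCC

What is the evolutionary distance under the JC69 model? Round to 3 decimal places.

The sequences differ at 6 of 34 sites (1, 13, 18, 23, 27, 29), so p = 6/34 ≈ 0.176471.
d = −(3/4) ln(1 − 4p/3) = −0.75 ln(1 − 0.235295) = −0.75 ln(0.764705)
  = −0.75 × (-0.268265) = 0.201199 substitutions/site.

0.201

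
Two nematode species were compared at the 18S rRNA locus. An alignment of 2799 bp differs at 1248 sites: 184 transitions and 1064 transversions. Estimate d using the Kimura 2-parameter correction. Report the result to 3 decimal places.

P = 184/2799 ≈ 0.065738 and Q = 1064/2799 ≈ 0.380136.
Under the Kimura two-parameter model, d = −½ ln(1 − 2P − Q) − ¼ ln(1 − 2Q).
1 − 2P − Q = 0.488388, giving −½ ln(0.488388) = 0.358323.
1 − 2Q = 0.239728, giving −¼ ln(0.239728) = 0.357063.
d = 0.358323 + 0.357063 = 0.715386.

0.715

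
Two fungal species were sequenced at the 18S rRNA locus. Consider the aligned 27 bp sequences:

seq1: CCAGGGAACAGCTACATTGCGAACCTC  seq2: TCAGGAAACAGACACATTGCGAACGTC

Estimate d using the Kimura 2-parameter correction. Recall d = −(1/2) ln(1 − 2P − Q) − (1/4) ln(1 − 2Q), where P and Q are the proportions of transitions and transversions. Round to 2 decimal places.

Of 27 sites, 3 differences are transitions and 2 are transversions, so P = 3/27 ≈ 0.111111 and Q = 2/27 ≈ 0.074074.
Under the Kimura two-parameter model, d = −½ ln(1 − 2P − Q) − ¼ ln(1 − 2Q).
1 − 2P − Q = 0.703704, giving −½ ln(0.703704) = 0.175699.
1 − 2Q = 0.851852, giving −¼ ln(0.851852) = 0.040086.
d = 0.175699 + 0.040086 = 0.215785.

0.22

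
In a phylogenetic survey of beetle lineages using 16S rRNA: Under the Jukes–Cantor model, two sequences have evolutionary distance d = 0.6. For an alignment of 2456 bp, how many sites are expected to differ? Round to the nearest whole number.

1014

Invert JC69: p = (3/4)(1 − e^(−4d/3)) = 0.75 × (1 − e^(-0.8)) = 0.75 × (1 − 0.449329) = 0.413003.
Expected differing sites = pL ≈ 0.413003 × 2456 = 1014.335368 ≈ 1014.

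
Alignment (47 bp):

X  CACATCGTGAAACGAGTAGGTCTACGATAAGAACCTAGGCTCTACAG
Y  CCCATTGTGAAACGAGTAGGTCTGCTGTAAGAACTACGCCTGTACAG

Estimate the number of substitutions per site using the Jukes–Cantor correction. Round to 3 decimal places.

0.250

The sequences differ at 10 of 47 sites (2, 6, 24, 26, 27, 35, 36, 37, 39, 42), so p = 10/47 ≈ 0.212766.
d = −(3/4) ln(1 − 4p/3) = −0.75 ln(1 − 0.283688) = −0.75 ln(0.716312)
  = −0.75 × (-0.333639) = 0.250229 substitutions/site.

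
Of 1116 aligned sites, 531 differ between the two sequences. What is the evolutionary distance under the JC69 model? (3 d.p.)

p = 531/1116 ≈ 0.475806.
d = −(3/4) ln(1 − 4p/3) = −0.75 ln(1 − 0.634408) = −0.75 ln(0.365592)
  = −0.75 × (-1.006237) = 0.754678 substitutions/site.

0.755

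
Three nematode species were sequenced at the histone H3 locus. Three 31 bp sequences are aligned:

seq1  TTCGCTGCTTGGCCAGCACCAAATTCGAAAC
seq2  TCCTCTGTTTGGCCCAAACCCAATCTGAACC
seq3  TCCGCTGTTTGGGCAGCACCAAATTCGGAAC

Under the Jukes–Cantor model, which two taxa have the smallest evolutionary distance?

seq1–seq2: 10/31 differ, p = 0.323, d = 0.422.
seq1–seq3: 4/31 differ, p = 0.129, d = 0.142.
seq2–seq3: 10/31 differ, p = 0.323, d = 0.422.
The smallest distance is between seq1 and seq3.

seq1 and seq3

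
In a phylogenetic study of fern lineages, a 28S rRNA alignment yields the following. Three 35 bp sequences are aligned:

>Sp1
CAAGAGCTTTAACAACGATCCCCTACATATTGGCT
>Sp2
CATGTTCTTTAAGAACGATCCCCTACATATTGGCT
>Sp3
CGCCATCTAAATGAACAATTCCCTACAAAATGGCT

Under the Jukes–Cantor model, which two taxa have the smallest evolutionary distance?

Sp1–Sp2: 4/35 differ, p = 0.114, d = 0.124.
Sp1–Sp3: 12/35 differ, p = 0.343, d = 0.458.
Sp2–Sp3: 11/35 differ, p = 0.314, d = 0.407.
The smallest distance is between Sp1 and Sp2.

Sp1 and Sp2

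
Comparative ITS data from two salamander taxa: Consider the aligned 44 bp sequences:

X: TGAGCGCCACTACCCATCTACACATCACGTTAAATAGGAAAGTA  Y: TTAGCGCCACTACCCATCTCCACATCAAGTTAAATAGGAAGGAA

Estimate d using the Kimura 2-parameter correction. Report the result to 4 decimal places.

Of 44 sites, 1 differences are transitions and 4 are transversions, so P = 1/44 ≈ 0.022727 and Q = 4/44 ≈ 0.090909.
Under the Kimura two-parameter model, d = −½ ln(1 − 2P − Q) − ¼ ln(1 − 2Q).
1 − 2P − Q = 0.863637, giving −½ ln(0.863637) = 0.073301.
1 − 2Q = 0.818182, giving −¼ ln(0.818182) = 0.050168.
d = 0.073301 + 0.050168 = 0.123469.

0.1235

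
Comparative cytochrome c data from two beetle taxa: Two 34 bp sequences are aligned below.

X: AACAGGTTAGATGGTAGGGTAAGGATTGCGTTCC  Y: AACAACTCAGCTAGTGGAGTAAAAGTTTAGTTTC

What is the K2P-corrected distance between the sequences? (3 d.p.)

Of 34 sites, 9 differences are transitions and 4 are transversions, so P = 9/34 ≈ 0.264706 and Q = 4/34 ≈ 0.117647.
Under the Kimura two-parameter model, d = −½ ln(1 − 2P − Q) − ¼ ln(1 − 2Q).
1 − 2P − Q = 0.352941, giving −½ ln(0.352941) = 0.520727.
1 − 2Q = 0.764706, giving −¼ ln(0.764706) = 0.067066.
d = 0.520727 + 0.067066 = 0.587793.

0.588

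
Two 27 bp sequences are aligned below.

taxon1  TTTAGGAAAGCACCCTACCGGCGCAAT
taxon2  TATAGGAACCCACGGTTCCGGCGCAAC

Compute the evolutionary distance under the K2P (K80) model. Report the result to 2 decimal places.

0.32

Of 27 sites, 1 differences are transitions and 6 are transversions, so P = 1/27 ≈ 0.037037 and Q = 6/27 ≈ 0.222222.
Under the Kimura two-parameter model, d = −½ ln(1 − 2P − Q) − ¼ ln(1 − 2Q).
1 − 2P − Q = 0.703704, giving −½ ln(0.703704) = 0.175699.
1 − 2Q = 0.555556, giving −¼ ln(0.555556) = 0.146946.
d = 0.175699 + 0.146946 = 0.322645.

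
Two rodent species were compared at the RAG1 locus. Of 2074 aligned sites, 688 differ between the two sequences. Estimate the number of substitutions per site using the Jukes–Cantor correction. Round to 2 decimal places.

p = 688/2074 ≈ 0.331726.
d = −(3/4) ln(1 − 4p/3) = −0.75 ln(1 − 0.442301) = −0.75 ln(0.557699)
  = −0.75 × (-0.583936) = 0.437952 substitutions/site.

0.44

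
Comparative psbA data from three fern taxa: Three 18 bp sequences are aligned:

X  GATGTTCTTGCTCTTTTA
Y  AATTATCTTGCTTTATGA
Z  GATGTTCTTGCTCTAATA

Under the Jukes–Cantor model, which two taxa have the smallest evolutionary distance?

X and Z

X–Y: 6/18 differ, p = 0.333, d = 0.441.
X–Z: 2/18 differ, p = 0.111, d = 0.120.
Y–Z: 6/18 differ, p = 0.333, d = 0.441.
The smallest distance is between X and Z.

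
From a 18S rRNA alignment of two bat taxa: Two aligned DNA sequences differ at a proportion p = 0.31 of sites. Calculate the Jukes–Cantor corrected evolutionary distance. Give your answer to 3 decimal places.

0.400

d = −(3/4) ln(1 − 4p/3) = −0.75 ln(1 − 0.413333) = −0.75 ln(0.586667)
  = −0.75 × (-0.533298) = 0.399974 substitutions/site.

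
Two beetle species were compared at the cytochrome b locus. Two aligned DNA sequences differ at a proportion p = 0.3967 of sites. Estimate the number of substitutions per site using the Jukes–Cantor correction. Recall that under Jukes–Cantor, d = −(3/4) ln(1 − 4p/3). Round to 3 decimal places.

d = −(3/4) ln(1 − 4p/3) = −0.75 ln(1 − 0.528933) = −0.75 ln(0.471067)
  = −0.75 × (-0.752755) = 0.564566 substitutions/site.

0.565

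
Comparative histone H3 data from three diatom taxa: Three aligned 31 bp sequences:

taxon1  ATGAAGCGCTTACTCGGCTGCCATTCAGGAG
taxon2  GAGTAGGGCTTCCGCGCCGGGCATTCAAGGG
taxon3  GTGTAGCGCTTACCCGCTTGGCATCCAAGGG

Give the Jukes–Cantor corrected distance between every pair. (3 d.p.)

d(taxon1,taxon2) = 0.481, d(taxon1,taxon3) = 0.367, d(taxon2,taxon3) = 0.269

taxon1–taxon2: 11/31 sites differ → p ≈ 0.354839, d = −0.75 ln(1 − 0.473119) = 0.480585 ≈ 0.481.
taxon1–taxon3: 9/31 sites differ → p ≈ 0.290323, d = −0.75 ln(1 − 0.387097) = 0.367161 ≈ 0.367.
taxon2–taxon3: 7/31 sites differ → p ≈ 0.225806, d = −0.75 ln(1 − 0.301075) = 0.268659 ≈ 0.269.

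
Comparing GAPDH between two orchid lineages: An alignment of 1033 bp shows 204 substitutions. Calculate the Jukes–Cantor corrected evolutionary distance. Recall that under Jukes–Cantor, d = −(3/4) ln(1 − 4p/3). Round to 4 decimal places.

p = 204/1033 ≈ 0.197483.
d = −(3/4) ln(1 − 4p/3) = −0.75 ln(1 − 0.263311) = −0.75 ln(0.736689)
  = −0.75 × (-0.305589) = 0.229192 substitutions/site.

0.2292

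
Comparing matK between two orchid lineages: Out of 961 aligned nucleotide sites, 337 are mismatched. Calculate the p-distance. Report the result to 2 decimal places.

p = 337/961 = 0.350676… ≈ 0.35 (to 2 d.p.).

0.35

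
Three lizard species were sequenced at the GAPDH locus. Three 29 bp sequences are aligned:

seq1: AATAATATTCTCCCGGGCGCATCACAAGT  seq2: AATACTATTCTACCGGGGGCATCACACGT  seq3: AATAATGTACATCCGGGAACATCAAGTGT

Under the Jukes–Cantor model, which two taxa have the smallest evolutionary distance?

seq1 and seq2

seq1–seq2: 4/29 differ, p = 0.138, d = 0.152.
seq1–seq3: 9/29 differ, p = 0.310, d = 0.401.
seq2–seq3: 10/29 differ, p = 0.345, d = 0.462.
The smallest distance is between seq1 and seq2.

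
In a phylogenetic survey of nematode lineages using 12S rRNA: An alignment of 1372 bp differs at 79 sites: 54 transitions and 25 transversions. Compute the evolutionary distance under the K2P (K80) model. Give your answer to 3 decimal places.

0.060

P = 54/1372 ≈ 0.039359 and Q = 25/1372 ≈ 0.018222.
Under the Kimura two-parameter model, d = −½ ln(1 − 2P − Q) − ¼ ln(1 − 2Q).
1 − 2P − Q = 0.90306, giving −½ ln(0.90306) = 0.050983.
1 − 2Q = 0.963556, giving −¼ ln(0.963556) = 0.009281.
d = 0.050983 + 0.009281 = 0.060264.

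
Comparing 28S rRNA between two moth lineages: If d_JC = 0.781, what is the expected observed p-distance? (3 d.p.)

p = (3/4)(1 − e^(−4d/3)) = 0.75 × (1 − e^(-1.041333)) = 0.75 × (1 − 0.352984) = 0.485262.

0.485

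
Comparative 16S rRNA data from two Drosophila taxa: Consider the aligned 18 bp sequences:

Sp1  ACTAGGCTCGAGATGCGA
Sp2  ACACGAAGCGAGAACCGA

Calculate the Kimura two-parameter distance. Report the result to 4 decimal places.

0.5685

Of 18 sites, 1 differences are transitions and 6 are transversions, so P = 1/18 ≈ 0.055556 and Q = 6/18 ≈ 0.333333.
Under the Kimura two-parameter model, d = −½ ln(1 − 2P − Q) − ¼ ln(1 − 2Q).
1 − 2P − Q = 0.555555, giving −½ ln(0.555555) = 0.293894.
1 − 2Q = 0.333334, giving −¼ ln(0.333334) = 0.274653.
d = 0.293894 + 0.274653 = 0.568547.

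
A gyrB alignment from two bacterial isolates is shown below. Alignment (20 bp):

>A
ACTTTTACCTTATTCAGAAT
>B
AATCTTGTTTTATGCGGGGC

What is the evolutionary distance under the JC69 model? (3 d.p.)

0.824

The sequences differ at 10 of 20 sites (2, 4, 7, 8, 9, 14, 16, 18, 19, 20), so p = 10/20 = 0.5.
d = −(3/4) ln(1 − 4p/3) = −0.75 ln(1 − 0.666667) = −0.75 ln(0.333333)
  = −0.75 × (-1.098613) = 0.823960 substitutions/site.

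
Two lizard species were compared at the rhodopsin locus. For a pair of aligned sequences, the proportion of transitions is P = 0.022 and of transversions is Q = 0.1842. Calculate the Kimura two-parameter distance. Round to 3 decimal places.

0.244

Under the Kimura two-parameter model, d = −½ ln(1 − 2P − Q) − ¼ ln(1 − 2Q).
1 − 2P − Q = 0.7718, giving −½ ln(0.7718) = 0.129515.
1 − 2Q = 0.6316, giving −¼ ln(0.6316) = 0.114875.
d = 0.129515 + 0.114875 = 0.244390.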